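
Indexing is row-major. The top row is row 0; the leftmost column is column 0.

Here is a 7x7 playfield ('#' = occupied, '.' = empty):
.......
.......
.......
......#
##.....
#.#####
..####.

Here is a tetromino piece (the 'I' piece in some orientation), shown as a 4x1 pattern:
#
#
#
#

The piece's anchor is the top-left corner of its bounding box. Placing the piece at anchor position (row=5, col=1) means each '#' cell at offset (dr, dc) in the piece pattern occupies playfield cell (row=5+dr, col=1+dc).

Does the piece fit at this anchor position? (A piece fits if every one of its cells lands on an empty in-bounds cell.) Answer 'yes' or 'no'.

Check each piece cell at anchor (5, 1):
  offset (0,0) -> (5,1): empty -> OK
  offset (1,0) -> (6,1): empty -> OK
  offset (2,0) -> (7,1): out of bounds -> FAIL
  offset (3,0) -> (8,1): out of bounds -> FAIL
All cells valid: no

Answer: no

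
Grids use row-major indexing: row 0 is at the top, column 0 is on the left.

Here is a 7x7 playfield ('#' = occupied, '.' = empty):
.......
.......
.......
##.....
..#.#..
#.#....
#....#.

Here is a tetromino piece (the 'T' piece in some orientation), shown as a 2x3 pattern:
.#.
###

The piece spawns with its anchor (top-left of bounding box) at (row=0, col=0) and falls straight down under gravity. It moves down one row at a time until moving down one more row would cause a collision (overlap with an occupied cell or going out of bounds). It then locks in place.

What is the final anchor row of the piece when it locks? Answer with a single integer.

Spawn at (row=0, col=0). Try each row:
  row 0: fits
  row 1: fits
  row 2: blocked -> lock at row 1

Answer: 1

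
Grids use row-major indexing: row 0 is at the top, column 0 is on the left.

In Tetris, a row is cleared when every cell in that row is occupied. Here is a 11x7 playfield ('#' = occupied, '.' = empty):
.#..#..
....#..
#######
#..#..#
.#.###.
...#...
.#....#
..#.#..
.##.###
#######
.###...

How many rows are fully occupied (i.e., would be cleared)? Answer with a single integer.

Answer: 2

Derivation:
Check each row:
  row 0: 5 empty cells -> not full
  row 1: 6 empty cells -> not full
  row 2: 0 empty cells -> FULL (clear)
  row 3: 4 empty cells -> not full
  row 4: 3 empty cells -> not full
  row 5: 6 empty cells -> not full
  row 6: 5 empty cells -> not full
  row 7: 5 empty cells -> not full
  row 8: 2 empty cells -> not full
  row 9: 0 empty cells -> FULL (clear)
  row 10: 4 empty cells -> not full
Total rows cleared: 2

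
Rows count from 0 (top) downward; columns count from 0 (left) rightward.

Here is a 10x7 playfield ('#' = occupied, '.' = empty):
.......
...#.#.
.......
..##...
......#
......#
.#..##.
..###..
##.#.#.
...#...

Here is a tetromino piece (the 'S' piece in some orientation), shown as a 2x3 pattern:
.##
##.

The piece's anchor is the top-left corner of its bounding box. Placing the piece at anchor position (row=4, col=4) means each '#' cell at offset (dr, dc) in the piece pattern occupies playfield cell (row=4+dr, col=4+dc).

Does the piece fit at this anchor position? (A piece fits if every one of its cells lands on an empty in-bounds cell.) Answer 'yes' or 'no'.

Answer: no

Derivation:
Check each piece cell at anchor (4, 4):
  offset (0,1) -> (4,5): empty -> OK
  offset (0,2) -> (4,6): occupied ('#') -> FAIL
  offset (1,0) -> (5,4): empty -> OK
  offset (1,1) -> (5,5): empty -> OK
All cells valid: no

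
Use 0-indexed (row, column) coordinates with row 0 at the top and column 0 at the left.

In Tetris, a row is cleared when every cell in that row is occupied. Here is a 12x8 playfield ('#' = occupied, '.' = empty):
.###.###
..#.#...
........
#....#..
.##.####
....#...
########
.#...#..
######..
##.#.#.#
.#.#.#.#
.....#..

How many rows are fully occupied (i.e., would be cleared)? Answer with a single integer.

Answer: 1

Derivation:
Check each row:
  row 0: 2 empty cells -> not full
  row 1: 6 empty cells -> not full
  row 2: 8 empty cells -> not full
  row 3: 6 empty cells -> not full
  row 4: 2 empty cells -> not full
  row 5: 7 empty cells -> not full
  row 6: 0 empty cells -> FULL (clear)
  row 7: 6 empty cells -> not full
  row 8: 2 empty cells -> not full
  row 9: 3 empty cells -> not full
  row 10: 4 empty cells -> not full
  row 11: 7 empty cells -> not full
Total rows cleared: 1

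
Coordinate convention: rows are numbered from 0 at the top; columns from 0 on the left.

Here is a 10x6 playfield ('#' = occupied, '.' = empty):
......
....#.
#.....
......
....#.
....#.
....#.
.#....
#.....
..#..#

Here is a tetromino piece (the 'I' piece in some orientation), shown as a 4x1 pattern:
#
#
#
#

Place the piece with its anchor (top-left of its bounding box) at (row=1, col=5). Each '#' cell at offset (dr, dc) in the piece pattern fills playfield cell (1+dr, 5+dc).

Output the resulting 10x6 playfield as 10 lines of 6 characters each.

Answer: ......
....##
#....#
.....#
....##
....#.
....#.
.#....
#.....
..#..#

Derivation:
Fill (1+0,5+0) = (1,5)
Fill (1+1,5+0) = (2,5)
Fill (1+2,5+0) = (3,5)
Fill (1+3,5+0) = (4,5)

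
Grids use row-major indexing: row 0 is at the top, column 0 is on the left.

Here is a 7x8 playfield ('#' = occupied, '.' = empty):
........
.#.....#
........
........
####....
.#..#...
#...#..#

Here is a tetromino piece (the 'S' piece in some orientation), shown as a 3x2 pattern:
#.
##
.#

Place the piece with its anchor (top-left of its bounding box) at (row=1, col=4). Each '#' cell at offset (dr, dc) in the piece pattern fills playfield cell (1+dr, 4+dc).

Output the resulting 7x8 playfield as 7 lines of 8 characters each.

Answer: ........
.#..#..#
....##..
.....#..
####....
.#..#...
#...#..#

Derivation:
Fill (1+0,4+0) = (1,4)
Fill (1+1,4+0) = (2,4)
Fill (1+1,4+1) = (2,5)
Fill (1+2,4+1) = (3,5)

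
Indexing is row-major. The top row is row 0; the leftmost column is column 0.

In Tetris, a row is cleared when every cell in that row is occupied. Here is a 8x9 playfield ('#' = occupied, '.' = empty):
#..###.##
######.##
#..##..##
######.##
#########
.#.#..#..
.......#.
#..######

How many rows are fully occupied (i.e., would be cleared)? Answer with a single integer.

Check each row:
  row 0: 3 empty cells -> not full
  row 1: 1 empty cell -> not full
  row 2: 4 empty cells -> not full
  row 3: 1 empty cell -> not full
  row 4: 0 empty cells -> FULL (clear)
  row 5: 6 empty cells -> not full
  row 6: 8 empty cells -> not full
  row 7: 2 empty cells -> not full
Total rows cleared: 1

Answer: 1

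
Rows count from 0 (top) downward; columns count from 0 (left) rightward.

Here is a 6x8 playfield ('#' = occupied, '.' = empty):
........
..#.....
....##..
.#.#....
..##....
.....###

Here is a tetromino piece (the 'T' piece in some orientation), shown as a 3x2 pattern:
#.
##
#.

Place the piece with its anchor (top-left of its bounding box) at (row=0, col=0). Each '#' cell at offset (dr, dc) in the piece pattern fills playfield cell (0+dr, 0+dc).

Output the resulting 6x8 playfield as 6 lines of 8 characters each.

Answer: #.......
###.....
#...##..
.#.#....
..##....
.....###

Derivation:
Fill (0+0,0+0) = (0,0)
Fill (0+1,0+0) = (1,0)
Fill (0+1,0+1) = (1,1)
Fill (0+2,0+0) = (2,0)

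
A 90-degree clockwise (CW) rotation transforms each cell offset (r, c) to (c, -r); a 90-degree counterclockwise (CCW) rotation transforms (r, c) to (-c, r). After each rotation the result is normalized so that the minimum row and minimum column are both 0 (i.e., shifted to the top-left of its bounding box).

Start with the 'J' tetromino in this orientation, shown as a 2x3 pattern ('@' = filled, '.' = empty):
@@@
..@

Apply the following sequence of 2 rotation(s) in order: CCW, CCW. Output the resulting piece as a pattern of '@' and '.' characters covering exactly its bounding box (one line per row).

Start:
@@@
..@
After rotation 1 (CCW):
@@
@.
@.
After rotation 2 (CCW):
@..
@@@

Answer: @..
@@@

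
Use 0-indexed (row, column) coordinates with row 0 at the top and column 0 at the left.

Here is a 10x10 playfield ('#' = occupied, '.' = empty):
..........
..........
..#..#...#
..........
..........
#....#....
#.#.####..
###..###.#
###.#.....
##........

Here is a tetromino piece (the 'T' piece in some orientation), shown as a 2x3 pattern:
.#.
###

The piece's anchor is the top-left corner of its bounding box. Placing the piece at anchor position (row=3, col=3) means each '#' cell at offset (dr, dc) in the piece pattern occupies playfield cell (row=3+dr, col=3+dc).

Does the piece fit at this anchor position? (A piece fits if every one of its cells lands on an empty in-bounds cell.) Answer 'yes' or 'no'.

Check each piece cell at anchor (3, 3):
  offset (0,1) -> (3,4): empty -> OK
  offset (1,0) -> (4,3): empty -> OK
  offset (1,1) -> (4,4): empty -> OK
  offset (1,2) -> (4,5): empty -> OK
All cells valid: yes

Answer: yes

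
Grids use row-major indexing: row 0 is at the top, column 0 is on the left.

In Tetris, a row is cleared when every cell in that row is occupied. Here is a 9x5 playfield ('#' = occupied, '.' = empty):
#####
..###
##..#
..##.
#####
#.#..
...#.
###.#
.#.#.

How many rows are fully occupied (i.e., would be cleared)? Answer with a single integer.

Answer: 2

Derivation:
Check each row:
  row 0: 0 empty cells -> FULL (clear)
  row 1: 2 empty cells -> not full
  row 2: 2 empty cells -> not full
  row 3: 3 empty cells -> not full
  row 4: 0 empty cells -> FULL (clear)
  row 5: 3 empty cells -> not full
  row 6: 4 empty cells -> not full
  row 7: 1 empty cell -> not full
  row 8: 3 empty cells -> not full
Total rows cleared: 2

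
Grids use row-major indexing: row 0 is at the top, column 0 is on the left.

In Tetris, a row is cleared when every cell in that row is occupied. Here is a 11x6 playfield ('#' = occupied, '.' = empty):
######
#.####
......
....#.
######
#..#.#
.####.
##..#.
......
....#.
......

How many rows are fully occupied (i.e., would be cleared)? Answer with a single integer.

Answer: 2

Derivation:
Check each row:
  row 0: 0 empty cells -> FULL (clear)
  row 1: 1 empty cell -> not full
  row 2: 6 empty cells -> not full
  row 3: 5 empty cells -> not full
  row 4: 0 empty cells -> FULL (clear)
  row 5: 3 empty cells -> not full
  row 6: 2 empty cells -> not full
  row 7: 3 empty cells -> not full
  row 8: 6 empty cells -> not full
  row 9: 5 empty cells -> not full
  row 10: 6 empty cells -> not full
Total rows cleared: 2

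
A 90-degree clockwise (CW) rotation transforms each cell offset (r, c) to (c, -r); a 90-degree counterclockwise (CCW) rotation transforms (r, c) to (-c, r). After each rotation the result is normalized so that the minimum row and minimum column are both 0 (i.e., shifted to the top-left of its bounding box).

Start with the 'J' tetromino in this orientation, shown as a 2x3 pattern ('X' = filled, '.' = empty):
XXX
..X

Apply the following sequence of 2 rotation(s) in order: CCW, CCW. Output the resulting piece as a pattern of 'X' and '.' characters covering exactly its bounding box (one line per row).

Start:
XXX
..X
After rotation 1 (CCW):
XX
X.
X.
After rotation 2 (CCW):
X..
XXX

Answer: X..
XXX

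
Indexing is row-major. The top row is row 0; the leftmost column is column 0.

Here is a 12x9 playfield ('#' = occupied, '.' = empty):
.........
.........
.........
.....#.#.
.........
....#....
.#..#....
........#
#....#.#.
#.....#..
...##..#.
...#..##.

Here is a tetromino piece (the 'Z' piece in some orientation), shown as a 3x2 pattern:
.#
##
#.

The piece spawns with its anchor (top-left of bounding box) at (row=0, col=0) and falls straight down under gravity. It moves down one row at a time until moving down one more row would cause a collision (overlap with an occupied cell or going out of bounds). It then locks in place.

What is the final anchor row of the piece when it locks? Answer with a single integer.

Answer: 4

Derivation:
Spawn at (row=0, col=0). Try each row:
  row 0: fits
  row 1: fits
  row 2: fits
  row 3: fits
  row 4: fits
  row 5: blocked -> lock at row 4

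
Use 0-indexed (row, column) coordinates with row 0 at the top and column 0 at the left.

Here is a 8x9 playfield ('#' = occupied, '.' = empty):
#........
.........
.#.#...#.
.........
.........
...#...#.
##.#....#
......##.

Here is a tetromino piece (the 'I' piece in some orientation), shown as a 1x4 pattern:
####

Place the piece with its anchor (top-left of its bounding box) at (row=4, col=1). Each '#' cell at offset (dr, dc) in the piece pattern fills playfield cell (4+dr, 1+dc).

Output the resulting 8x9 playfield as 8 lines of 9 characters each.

Fill (4+0,1+0) = (4,1)
Fill (4+0,1+1) = (4,2)
Fill (4+0,1+2) = (4,3)
Fill (4+0,1+3) = (4,4)

Answer: #........
.........
.#.#...#.
.........
.####....
...#...#.
##.#....#
......##.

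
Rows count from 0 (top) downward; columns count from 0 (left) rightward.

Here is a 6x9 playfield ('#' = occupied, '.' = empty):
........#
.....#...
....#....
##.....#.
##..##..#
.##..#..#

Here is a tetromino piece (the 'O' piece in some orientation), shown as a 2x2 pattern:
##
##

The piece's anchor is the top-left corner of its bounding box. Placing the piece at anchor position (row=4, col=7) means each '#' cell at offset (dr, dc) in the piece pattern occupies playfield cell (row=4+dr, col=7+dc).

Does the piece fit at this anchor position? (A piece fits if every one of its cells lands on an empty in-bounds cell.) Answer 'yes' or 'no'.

Answer: no

Derivation:
Check each piece cell at anchor (4, 7):
  offset (0,0) -> (4,7): empty -> OK
  offset (0,1) -> (4,8): occupied ('#') -> FAIL
  offset (1,0) -> (5,7): empty -> OK
  offset (1,1) -> (5,8): occupied ('#') -> FAIL
All cells valid: no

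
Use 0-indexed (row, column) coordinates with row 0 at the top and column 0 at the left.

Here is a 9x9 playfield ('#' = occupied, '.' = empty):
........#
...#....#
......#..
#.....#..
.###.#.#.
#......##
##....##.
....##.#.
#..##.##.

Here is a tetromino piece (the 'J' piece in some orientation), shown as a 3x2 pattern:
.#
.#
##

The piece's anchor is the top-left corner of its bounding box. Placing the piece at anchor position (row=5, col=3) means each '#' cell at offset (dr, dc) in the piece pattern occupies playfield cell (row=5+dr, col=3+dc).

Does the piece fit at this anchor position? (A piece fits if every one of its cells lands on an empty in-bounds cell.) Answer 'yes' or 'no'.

Answer: no

Derivation:
Check each piece cell at anchor (5, 3):
  offset (0,1) -> (5,4): empty -> OK
  offset (1,1) -> (6,4): empty -> OK
  offset (2,0) -> (7,3): empty -> OK
  offset (2,1) -> (7,4): occupied ('#') -> FAIL
All cells valid: no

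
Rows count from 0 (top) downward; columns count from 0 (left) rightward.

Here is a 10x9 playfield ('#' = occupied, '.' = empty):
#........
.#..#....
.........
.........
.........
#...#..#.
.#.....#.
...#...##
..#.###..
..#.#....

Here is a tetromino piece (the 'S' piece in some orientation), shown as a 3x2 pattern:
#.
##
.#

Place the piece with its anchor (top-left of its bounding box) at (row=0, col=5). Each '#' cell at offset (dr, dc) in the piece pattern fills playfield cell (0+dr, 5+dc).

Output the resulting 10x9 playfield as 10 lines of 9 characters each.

Fill (0+0,5+0) = (0,5)
Fill (0+1,5+0) = (1,5)
Fill (0+1,5+1) = (1,6)
Fill (0+2,5+1) = (2,6)

Answer: #....#...
.#..###..
......#..
.........
.........
#...#..#.
.#.....#.
...#...##
..#.###..
..#.#....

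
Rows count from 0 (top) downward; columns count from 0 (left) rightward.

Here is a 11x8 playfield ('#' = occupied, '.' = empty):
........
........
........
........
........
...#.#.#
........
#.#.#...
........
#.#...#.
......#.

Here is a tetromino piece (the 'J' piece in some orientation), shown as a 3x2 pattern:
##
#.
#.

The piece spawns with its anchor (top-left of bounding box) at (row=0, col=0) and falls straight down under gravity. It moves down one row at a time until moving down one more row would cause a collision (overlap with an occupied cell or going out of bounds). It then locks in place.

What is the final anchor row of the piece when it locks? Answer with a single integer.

Spawn at (row=0, col=0). Try each row:
  row 0: fits
  row 1: fits
  row 2: fits
  row 3: fits
  row 4: fits
  row 5: blocked -> lock at row 4

Answer: 4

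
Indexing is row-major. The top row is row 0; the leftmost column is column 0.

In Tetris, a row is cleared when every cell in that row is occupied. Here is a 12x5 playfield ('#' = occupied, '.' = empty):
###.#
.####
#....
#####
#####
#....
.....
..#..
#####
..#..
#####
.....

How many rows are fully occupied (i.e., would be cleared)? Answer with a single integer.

Check each row:
  row 0: 1 empty cell -> not full
  row 1: 1 empty cell -> not full
  row 2: 4 empty cells -> not full
  row 3: 0 empty cells -> FULL (clear)
  row 4: 0 empty cells -> FULL (clear)
  row 5: 4 empty cells -> not full
  row 6: 5 empty cells -> not full
  row 7: 4 empty cells -> not full
  row 8: 0 empty cells -> FULL (clear)
  row 9: 4 empty cells -> not full
  row 10: 0 empty cells -> FULL (clear)
  row 11: 5 empty cells -> not full
Total rows cleared: 4

Answer: 4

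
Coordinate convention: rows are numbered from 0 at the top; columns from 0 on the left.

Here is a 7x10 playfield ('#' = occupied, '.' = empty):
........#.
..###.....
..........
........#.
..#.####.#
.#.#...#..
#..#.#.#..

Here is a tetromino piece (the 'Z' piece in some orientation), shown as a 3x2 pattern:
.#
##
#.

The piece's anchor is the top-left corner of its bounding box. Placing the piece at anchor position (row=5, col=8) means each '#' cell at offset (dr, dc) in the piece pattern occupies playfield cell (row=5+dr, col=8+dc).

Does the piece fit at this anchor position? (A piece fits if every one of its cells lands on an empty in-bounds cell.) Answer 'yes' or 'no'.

Answer: no

Derivation:
Check each piece cell at anchor (5, 8):
  offset (0,1) -> (5,9): empty -> OK
  offset (1,0) -> (6,8): empty -> OK
  offset (1,1) -> (6,9): empty -> OK
  offset (2,0) -> (7,8): out of bounds -> FAIL
All cells valid: no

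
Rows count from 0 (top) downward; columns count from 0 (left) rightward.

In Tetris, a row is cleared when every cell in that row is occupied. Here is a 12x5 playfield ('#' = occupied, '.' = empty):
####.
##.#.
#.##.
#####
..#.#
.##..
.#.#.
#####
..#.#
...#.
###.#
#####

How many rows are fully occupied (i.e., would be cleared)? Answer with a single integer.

Answer: 3

Derivation:
Check each row:
  row 0: 1 empty cell -> not full
  row 1: 2 empty cells -> not full
  row 2: 2 empty cells -> not full
  row 3: 0 empty cells -> FULL (clear)
  row 4: 3 empty cells -> not full
  row 5: 3 empty cells -> not full
  row 6: 3 empty cells -> not full
  row 7: 0 empty cells -> FULL (clear)
  row 8: 3 empty cells -> not full
  row 9: 4 empty cells -> not full
  row 10: 1 empty cell -> not full
  row 11: 0 empty cells -> FULL (clear)
Total rows cleared: 3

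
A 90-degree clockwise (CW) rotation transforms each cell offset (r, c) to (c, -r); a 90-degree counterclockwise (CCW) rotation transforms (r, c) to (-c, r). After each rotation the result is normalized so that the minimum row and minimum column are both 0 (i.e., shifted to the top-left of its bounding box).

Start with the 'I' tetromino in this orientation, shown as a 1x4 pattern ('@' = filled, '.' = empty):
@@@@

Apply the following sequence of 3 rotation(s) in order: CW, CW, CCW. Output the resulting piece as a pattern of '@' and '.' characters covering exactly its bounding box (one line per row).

Start:
@@@@
After rotation 1 (CW):
@
@
@
@
After rotation 2 (CW):
@@@@
After rotation 3 (CCW):
@
@
@
@

Answer: @
@
@
@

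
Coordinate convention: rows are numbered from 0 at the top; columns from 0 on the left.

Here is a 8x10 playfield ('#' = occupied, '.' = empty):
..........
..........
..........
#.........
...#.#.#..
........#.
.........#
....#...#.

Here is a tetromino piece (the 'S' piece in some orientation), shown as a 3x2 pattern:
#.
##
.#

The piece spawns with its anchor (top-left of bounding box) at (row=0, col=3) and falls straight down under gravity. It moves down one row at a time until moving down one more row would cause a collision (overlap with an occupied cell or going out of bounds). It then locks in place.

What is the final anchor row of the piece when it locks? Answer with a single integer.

Spawn at (row=0, col=3). Try each row:
  row 0: fits
  row 1: fits
  row 2: fits
  row 3: blocked -> lock at row 2

Answer: 2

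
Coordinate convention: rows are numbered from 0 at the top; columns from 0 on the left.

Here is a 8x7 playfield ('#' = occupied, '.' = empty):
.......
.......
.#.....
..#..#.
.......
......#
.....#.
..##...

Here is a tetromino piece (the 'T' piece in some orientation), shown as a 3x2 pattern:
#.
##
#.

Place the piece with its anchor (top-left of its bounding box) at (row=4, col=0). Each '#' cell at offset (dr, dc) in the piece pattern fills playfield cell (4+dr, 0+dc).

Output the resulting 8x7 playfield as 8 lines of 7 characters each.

Answer: .......
.......
.#.....
..#..#.
#......
##....#
#....#.
..##...

Derivation:
Fill (4+0,0+0) = (4,0)
Fill (4+1,0+0) = (5,0)
Fill (4+1,0+1) = (5,1)
Fill (4+2,0+0) = (6,0)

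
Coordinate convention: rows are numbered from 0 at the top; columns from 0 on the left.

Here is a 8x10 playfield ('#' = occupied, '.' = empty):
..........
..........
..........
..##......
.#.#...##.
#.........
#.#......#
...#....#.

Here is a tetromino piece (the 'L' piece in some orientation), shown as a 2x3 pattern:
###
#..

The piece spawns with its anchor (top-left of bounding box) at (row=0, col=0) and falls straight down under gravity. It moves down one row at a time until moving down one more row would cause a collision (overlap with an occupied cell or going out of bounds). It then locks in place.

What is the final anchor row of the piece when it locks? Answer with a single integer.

Answer: 2

Derivation:
Spawn at (row=0, col=0). Try each row:
  row 0: fits
  row 1: fits
  row 2: fits
  row 3: blocked -> lock at row 2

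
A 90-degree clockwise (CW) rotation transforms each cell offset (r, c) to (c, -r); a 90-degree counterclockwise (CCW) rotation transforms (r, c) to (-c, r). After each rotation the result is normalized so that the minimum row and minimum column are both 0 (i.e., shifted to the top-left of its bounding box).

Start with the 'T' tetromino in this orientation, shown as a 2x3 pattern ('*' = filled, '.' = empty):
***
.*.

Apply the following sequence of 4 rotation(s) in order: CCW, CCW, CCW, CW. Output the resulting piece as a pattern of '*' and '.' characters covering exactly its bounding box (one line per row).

Answer: .*.
***

Derivation:
Start:
***
.*.
After rotation 1 (CCW):
*.
**
*.
After rotation 2 (CCW):
.*.
***
After rotation 3 (CCW):
.*
**
.*
After rotation 4 (CW):
.*.
***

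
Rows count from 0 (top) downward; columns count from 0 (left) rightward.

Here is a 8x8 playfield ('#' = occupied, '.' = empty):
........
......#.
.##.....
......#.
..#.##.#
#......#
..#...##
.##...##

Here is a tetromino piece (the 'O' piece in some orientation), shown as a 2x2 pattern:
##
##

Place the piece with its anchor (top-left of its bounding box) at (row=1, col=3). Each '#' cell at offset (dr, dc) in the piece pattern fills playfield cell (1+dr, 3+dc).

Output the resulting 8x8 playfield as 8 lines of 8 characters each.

Answer: ........
...##.#.
.####...
......#.
..#.##.#
#......#
..#...##
.##...##

Derivation:
Fill (1+0,3+0) = (1,3)
Fill (1+0,3+1) = (1,4)
Fill (1+1,3+0) = (2,3)
Fill (1+1,3+1) = (2,4)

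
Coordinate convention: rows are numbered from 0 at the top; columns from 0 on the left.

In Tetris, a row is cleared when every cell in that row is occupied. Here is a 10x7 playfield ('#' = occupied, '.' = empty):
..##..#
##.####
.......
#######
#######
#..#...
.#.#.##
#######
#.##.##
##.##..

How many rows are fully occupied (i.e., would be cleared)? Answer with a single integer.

Answer: 3

Derivation:
Check each row:
  row 0: 4 empty cells -> not full
  row 1: 1 empty cell -> not full
  row 2: 7 empty cells -> not full
  row 3: 0 empty cells -> FULL (clear)
  row 4: 0 empty cells -> FULL (clear)
  row 5: 5 empty cells -> not full
  row 6: 3 empty cells -> not full
  row 7: 0 empty cells -> FULL (clear)
  row 8: 2 empty cells -> not full
  row 9: 3 empty cells -> not full
Total rows cleared: 3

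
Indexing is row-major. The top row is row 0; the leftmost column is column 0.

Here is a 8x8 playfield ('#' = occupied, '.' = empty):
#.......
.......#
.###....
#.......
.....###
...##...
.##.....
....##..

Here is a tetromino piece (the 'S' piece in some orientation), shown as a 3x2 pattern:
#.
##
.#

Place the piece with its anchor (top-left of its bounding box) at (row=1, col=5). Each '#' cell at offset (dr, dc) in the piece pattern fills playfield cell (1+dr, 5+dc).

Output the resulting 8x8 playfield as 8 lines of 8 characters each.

Answer: #.......
.....#.#
.###.##.
#.....#.
.....###
...##...
.##.....
....##..

Derivation:
Fill (1+0,5+0) = (1,5)
Fill (1+1,5+0) = (2,5)
Fill (1+1,5+1) = (2,6)
Fill (1+2,5+1) = (3,6)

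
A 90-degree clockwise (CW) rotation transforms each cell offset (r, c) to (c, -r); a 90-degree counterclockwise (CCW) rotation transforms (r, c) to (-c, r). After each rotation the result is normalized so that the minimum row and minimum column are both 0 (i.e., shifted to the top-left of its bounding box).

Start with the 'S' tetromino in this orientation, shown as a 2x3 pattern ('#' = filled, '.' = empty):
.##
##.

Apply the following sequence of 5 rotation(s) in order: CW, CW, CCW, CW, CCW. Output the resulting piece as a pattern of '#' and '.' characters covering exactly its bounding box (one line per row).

Answer: #.
##
.#

Derivation:
Start:
.##
##.
After rotation 1 (CW):
#.
##
.#
After rotation 2 (CW):
.##
##.
After rotation 3 (CCW):
#.
##
.#
After rotation 4 (CW):
.##
##.
After rotation 5 (CCW):
#.
##
.#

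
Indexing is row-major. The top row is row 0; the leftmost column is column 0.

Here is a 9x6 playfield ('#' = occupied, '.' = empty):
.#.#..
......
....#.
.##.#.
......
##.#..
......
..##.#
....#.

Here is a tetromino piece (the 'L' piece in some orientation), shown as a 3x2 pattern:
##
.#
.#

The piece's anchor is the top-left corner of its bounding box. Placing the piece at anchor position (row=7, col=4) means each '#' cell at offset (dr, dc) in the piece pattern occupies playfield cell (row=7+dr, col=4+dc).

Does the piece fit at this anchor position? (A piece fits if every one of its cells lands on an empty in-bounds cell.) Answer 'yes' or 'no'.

Check each piece cell at anchor (7, 4):
  offset (0,0) -> (7,4): empty -> OK
  offset (0,1) -> (7,5): occupied ('#') -> FAIL
  offset (1,1) -> (8,5): empty -> OK
  offset (2,1) -> (9,5): out of bounds -> FAIL
All cells valid: no

Answer: no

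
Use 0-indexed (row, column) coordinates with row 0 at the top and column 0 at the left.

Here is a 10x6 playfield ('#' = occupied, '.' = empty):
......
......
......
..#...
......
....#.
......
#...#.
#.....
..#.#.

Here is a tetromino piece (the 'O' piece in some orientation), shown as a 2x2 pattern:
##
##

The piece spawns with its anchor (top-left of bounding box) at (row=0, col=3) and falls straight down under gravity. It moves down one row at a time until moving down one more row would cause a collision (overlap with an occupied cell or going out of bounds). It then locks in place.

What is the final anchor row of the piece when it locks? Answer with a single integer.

Answer: 3

Derivation:
Spawn at (row=0, col=3). Try each row:
  row 0: fits
  row 1: fits
  row 2: fits
  row 3: fits
  row 4: blocked -> lock at row 3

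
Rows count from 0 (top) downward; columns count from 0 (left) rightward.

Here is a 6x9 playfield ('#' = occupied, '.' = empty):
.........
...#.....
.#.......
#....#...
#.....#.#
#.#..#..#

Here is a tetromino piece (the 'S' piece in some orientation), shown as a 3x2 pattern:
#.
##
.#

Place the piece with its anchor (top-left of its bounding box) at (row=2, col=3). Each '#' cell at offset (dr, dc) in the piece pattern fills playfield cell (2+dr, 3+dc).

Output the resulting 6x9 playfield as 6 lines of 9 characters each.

Fill (2+0,3+0) = (2,3)
Fill (2+1,3+0) = (3,3)
Fill (2+1,3+1) = (3,4)
Fill (2+2,3+1) = (4,4)

Answer: .........
...#.....
.#.#.....
#..###...
#...#.#.#
#.#..#..#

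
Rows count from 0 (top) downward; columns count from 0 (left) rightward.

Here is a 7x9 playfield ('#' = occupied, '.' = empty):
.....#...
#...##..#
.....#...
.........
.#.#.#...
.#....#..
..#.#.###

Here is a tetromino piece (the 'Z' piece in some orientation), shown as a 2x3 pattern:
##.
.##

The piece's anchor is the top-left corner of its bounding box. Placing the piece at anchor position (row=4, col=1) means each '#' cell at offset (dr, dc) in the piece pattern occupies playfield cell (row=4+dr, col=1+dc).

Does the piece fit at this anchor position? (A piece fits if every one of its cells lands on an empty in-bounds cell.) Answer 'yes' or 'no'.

Check each piece cell at anchor (4, 1):
  offset (0,0) -> (4,1): occupied ('#') -> FAIL
  offset (0,1) -> (4,2): empty -> OK
  offset (1,1) -> (5,2): empty -> OK
  offset (1,2) -> (5,3): empty -> OK
All cells valid: no

Answer: no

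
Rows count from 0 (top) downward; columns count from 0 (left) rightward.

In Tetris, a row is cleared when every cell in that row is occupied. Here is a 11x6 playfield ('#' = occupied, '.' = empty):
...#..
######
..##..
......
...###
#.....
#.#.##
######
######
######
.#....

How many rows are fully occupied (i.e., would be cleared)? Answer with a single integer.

Answer: 4

Derivation:
Check each row:
  row 0: 5 empty cells -> not full
  row 1: 0 empty cells -> FULL (clear)
  row 2: 4 empty cells -> not full
  row 3: 6 empty cells -> not full
  row 4: 3 empty cells -> not full
  row 5: 5 empty cells -> not full
  row 6: 2 empty cells -> not full
  row 7: 0 empty cells -> FULL (clear)
  row 8: 0 empty cells -> FULL (clear)
  row 9: 0 empty cells -> FULL (clear)
  row 10: 5 empty cells -> not full
Total rows cleared: 4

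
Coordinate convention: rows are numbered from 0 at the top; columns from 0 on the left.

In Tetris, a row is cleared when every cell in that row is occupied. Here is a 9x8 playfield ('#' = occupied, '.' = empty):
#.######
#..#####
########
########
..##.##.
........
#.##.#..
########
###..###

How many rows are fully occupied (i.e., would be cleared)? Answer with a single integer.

Answer: 3

Derivation:
Check each row:
  row 0: 1 empty cell -> not full
  row 1: 2 empty cells -> not full
  row 2: 0 empty cells -> FULL (clear)
  row 3: 0 empty cells -> FULL (clear)
  row 4: 4 empty cells -> not full
  row 5: 8 empty cells -> not full
  row 6: 4 empty cells -> not full
  row 7: 0 empty cells -> FULL (clear)
  row 8: 2 empty cells -> not full
Total rows cleared: 3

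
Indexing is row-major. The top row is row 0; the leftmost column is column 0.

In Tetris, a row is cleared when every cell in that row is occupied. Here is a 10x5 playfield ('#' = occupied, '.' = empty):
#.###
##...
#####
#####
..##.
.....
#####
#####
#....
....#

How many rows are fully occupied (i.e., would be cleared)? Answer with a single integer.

Check each row:
  row 0: 1 empty cell -> not full
  row 1: 3 empty cells -> not full
  row 2: 0 empty cells -> FULL (clear)
  row 3: 0 empty cells -> FULL (clear)
  row 4: 3 empty cells -> not full
  row 5: 5 empty cells -> not full
  row 6: 0 empty cells -> FULL (clear)
  row 7: 0 empty cells -> FULL (clear)
  row 8: 4 empty cells -> not full
  row 9: 4 empty cells -> not full
Total rows cleared: 4

Answer: 4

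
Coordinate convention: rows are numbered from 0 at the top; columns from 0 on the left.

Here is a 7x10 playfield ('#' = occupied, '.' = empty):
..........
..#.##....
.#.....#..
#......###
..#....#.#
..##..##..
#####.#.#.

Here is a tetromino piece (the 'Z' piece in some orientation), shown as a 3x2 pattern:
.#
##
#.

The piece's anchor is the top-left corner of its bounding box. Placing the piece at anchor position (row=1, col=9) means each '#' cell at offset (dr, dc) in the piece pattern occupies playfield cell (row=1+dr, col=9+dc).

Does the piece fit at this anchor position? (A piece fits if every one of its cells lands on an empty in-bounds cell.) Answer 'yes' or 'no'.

Check each piece cell at anchor (1, 9):
  offset (0,1) -> (1,10): out of bounds -> FAIL
  offset (1,0) -> (2,9): empty -> OK
  offset (1,1) -> (2,10): out of bounds -> FAIL
  offset (2,0) -> (3,9): occupied ('#') -> FAIL
All cells valid: no

Answer: no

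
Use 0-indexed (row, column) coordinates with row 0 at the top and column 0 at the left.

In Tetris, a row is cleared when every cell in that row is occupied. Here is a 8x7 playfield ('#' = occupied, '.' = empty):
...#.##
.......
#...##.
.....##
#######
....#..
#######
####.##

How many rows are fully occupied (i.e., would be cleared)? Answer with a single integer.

Answer: 2

Derivation:
Check each row:
  row 0: 4 empty cells -> not full
  row 1: 7 empty cells -> not full
  row 2: 4 empty cells -> not full
  row 3: 5 empty cells -> not full
  row 4: 0 empty cells -> FULL (clear)
  row 5: 6 empty cells -> not full
  row 6: 0 empty cells -> FULL (clear)
  row 7: 1 empty cell -> not full
Total rows cleared: 2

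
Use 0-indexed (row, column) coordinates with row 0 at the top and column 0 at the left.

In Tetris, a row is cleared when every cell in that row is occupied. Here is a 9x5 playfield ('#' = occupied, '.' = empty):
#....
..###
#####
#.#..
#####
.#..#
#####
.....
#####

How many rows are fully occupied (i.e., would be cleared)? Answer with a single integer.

Answer: 4

Derivation:
Check each row:
  row 0: 4 empty cells -> not full
  row 1: 2 empty cells -> not full
  row 2: 0 empty cells -> FULL (clear)
  row 3: 3 empty cells -> not full
  row 4: 0 empty cells -> FULL (clear)
  row 5: 3 empty cells -> not full
  row 6: 0 empty cells -> FULL (clear)
  row 7: 5 empty cells -> not full
  row 8: 0 empty cells -> FULL (clear)
Total rows cleared: 4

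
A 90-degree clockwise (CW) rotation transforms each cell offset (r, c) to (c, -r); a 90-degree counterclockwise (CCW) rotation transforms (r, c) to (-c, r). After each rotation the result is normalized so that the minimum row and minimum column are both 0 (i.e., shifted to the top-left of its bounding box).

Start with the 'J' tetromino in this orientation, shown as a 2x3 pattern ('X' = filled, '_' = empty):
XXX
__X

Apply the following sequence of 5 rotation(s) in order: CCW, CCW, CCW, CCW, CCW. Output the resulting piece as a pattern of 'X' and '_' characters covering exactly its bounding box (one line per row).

Answer: XX
X_
X_

Derivation:
Start:
XXX
__X
After rotation 1 (CCW):
XX
X_
X_
After rotation 2 (CCW):
X__
XXX
After rotation 3 (CCW):
_X
_X
XX
After rotation 4 (CCW):
XXX
__X
After rotation 5 (CCW):
XX
X_
X_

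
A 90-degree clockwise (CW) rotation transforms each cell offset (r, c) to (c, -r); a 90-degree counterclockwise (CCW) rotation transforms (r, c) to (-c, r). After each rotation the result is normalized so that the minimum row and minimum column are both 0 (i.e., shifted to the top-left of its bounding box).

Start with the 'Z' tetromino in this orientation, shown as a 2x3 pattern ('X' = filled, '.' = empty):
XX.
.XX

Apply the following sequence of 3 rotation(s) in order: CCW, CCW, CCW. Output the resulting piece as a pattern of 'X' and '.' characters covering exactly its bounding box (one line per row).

Answer: .X
XX
X.

Derivation:
Start:
XX.
.XX
After rotation 1 (CCW):
.X
XX
X.
After rotation 2 (CCW):
XX.
.XX
After rotation 3 (CCW):
.X
XX
X.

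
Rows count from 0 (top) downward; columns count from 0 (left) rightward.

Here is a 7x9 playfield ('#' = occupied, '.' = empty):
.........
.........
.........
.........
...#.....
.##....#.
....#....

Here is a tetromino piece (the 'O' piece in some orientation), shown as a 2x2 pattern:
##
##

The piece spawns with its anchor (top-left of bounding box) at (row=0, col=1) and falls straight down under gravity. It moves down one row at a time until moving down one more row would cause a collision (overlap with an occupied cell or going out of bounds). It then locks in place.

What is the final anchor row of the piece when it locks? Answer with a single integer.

Answer: 3

Derivation:
Spawn at (row=0, col=1). Try each row:
  row 0: fits
  row 1: fits
  row 2: fits
  row 3: fits
  row 4: blocked -> lock at row 3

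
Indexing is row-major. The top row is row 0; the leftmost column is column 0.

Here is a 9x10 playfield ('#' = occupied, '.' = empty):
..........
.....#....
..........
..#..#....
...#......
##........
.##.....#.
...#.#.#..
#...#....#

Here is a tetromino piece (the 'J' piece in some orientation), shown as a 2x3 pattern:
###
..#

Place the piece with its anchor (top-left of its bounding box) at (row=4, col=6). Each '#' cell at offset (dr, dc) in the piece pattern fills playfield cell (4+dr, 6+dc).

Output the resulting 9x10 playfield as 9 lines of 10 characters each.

Answer: ..........
.....#....
..........
..#..#....
...#..###.
##......#.
.##.....#.
...#.#.#..
#...#....#

Derivation:
Fill (4+0,6+0) = (4,6)
Fill (4+0,6+1) = (4,7)
Fill (4+0,6+2) = (4,8)
Fill (4+1,6+2) = (5,8)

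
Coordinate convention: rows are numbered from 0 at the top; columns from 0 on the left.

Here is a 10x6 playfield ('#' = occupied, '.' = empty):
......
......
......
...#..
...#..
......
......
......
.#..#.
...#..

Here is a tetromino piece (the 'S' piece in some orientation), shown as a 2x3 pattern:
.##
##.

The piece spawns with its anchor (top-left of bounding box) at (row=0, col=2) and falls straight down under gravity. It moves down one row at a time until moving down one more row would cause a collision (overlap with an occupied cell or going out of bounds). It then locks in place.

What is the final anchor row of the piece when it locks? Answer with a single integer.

Spawn at (row=0, col=2). Try each row:
  row 0: fits
  row 1: fits
  row 2: blocked -> lock at row 1

Answer: 1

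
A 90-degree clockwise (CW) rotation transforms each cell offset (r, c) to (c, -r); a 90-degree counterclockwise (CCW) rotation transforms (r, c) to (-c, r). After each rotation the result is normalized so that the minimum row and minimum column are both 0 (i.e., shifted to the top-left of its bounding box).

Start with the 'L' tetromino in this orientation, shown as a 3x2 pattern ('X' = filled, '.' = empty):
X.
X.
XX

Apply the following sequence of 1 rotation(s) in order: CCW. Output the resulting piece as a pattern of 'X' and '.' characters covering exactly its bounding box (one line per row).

Answer: ..X
XXX

Derivation:
Start:
X.
X.
XX
After rotation 1 (CCW):
..X
XXX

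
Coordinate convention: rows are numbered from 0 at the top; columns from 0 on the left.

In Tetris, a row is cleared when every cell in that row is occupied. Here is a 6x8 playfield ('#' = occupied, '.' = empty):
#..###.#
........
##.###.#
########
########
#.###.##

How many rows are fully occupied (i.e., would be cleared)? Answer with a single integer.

Answer: 2

Derivation:
Check each row:
  row 0: 3 empty cells -> not full
  row 1: 8 empty cells -> not full
  row 2: 2 empty cells -> not full
  row 3: 0 empty cells -> FULL (clear)
  row 4: 0 empty cells -> FULL (clear)
  row 5: 2 empty cells -> not full
Total rows cleared: 2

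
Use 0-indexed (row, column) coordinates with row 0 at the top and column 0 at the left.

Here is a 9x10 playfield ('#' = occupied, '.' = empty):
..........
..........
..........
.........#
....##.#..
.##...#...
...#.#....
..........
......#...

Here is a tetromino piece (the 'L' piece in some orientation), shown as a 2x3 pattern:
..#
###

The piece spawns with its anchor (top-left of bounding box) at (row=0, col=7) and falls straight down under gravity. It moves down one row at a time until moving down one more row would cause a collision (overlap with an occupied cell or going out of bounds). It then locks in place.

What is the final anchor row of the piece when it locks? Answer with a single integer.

Spawn at (row=0, col=7). Try each row:
  row 0: fits
  row 1: fits
  row 2: blocked -> lock at row 1

Answer: 1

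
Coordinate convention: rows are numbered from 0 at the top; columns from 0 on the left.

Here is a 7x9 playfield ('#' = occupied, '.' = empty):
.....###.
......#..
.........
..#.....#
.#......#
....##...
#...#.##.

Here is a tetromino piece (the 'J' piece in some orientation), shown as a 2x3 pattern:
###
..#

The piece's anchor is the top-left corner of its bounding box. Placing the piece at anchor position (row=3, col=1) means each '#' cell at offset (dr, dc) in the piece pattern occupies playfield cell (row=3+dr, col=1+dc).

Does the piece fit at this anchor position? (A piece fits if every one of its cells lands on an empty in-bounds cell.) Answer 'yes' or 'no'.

Answer: no

Derivation:
Check each piece cell at anchor (3, 1):
  offset (0,0) -> (3,1): empty -> OK
  offset (0,1) -> (3,2): occupied ('#') -> FAIL
  offset (0,2) -> (3,3): empty -> OK
  offset (1,2) -> (4,3): empty -> OK
All cells valid: no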